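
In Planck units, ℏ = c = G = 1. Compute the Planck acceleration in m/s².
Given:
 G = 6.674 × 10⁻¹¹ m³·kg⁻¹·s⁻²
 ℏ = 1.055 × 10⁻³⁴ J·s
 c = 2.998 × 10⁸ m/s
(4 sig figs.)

Dimensional analysis gives a_P = √(c⁷/(ℏG)).
  = √(3.092 × 10¹⁰³)
  = 5.560 × 10⁵¹ m/s²

5.560 × 10⁵¹ m/s²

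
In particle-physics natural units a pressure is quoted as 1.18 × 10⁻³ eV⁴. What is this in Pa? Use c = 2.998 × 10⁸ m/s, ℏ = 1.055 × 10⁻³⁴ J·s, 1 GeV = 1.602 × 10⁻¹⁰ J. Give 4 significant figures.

Pressure is [E]/[L]³ = [E]⁴/(ℏc)³.
1 GeV⁴ → 1/(ℏc)³ × (1 GeV in J)⁴ = 2.082 × 10³⁷ Pa.
Convert the energy scale: 1.18 × 10⁻³ eV⁴ = 1.18 × 10⁻³⁹ GeV⁴.
Result: 1.18 × 10⁻³⁹ × 2.082 × 10³⁷ = 0.02456 Pa.

0.02456 Pa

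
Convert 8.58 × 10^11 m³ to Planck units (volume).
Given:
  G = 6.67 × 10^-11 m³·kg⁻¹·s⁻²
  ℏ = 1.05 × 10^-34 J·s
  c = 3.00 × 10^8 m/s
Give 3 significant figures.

2.05 × 10^116

Planck volume: V_P = (ℏG/c³)^(3/2) = 4.18 × 10^-105 m³.
8.58 × 10^11 / 4.18 × 10^-105 = 2.05 × 10^116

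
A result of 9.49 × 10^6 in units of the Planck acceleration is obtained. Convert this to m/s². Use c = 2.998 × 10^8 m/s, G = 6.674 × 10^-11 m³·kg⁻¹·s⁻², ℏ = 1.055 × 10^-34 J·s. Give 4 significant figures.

5.277 × 10^58 m/s²

One Planck acceleration: a_P = √(c⁷/(ℏG)) = 5.560 × 10^51 m/s².
9.49 × 10^6 × 5.560 × 10^51 m/s² = 5.277 × 10^58 m/s²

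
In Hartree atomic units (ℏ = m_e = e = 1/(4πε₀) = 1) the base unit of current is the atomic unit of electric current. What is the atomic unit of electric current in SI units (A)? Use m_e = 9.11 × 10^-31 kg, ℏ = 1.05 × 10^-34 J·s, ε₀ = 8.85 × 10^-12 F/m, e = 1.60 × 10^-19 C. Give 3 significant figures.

6.67 × 10^-3 A

I_au = e E_h/ℏ = m_e e⁵/((4πε₀)²ℏ³)
E_h = 4.38 × 10^-18 J
e·E_h/ℏ = 6.67 × 10^-3 A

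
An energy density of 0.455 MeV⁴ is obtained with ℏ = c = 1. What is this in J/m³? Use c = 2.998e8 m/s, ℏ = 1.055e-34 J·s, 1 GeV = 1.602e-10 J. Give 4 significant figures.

[E]/[L]³ = [E]⁴/(ℏc)³; restore (ℏc)⁻³.
1 GeV⁴ → 1/(ℏc)³ × (1 GeV in J)⁴ = 2.082e37 J/m³.
Convert the energy scale: 0.455 MeV⁴ = 4.55e-13 GeV⁴.
Result: 4.55e-13 × 2.082e37 = 9.471e24 J/m³.

9.471e24 J/m³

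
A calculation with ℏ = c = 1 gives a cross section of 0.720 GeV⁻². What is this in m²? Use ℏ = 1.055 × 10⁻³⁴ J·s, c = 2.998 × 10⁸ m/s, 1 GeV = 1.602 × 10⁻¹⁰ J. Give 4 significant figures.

2.807 × 10⁻³² m²

Area is [L]² = [E]⁻²·(ℏc)²; restore (ℏc)².
1 GeV⁻² → (ℏc)² × (1 GeV in J)⁻² = 3.898 × 10⁻³² m².
Result: 0.720 × 3.898 × 10⁻³² = 2.807 × 10⁻³² m².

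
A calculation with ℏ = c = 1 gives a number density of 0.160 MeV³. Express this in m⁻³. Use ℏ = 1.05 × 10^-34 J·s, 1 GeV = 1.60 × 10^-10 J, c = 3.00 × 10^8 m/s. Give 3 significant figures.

Number density is [L]⁻³ = [E]³/(ℏc)³.
1 GeV³ → 1/(ℏc)³ × (1 GeV in J)³ = 1.31 × 10^47 m⁻³.
Convert the energy scale: 0.160 MeV³ = 1.60 × 10^-10 GeV³.
Result: 1.60 × 10^-10 × 1.31 × 10^47 = 2.10 × 10^37 m⁻³.

2.10 × 10^37 m⁻³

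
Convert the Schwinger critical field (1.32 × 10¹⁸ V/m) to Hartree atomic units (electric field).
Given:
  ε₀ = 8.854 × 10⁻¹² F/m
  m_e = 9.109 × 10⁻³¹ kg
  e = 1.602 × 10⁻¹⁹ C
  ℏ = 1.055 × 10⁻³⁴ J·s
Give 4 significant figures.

atomic unit of electric field: E_au = E_h/(e a₀) = m_e²e⁵/((4πε₀)³ℏ⁴) = 5.131 × 10¹¹ V/m.
1.32 × 10¹⁸ / 5.131 × 10¹¹ = 2.573 × 10⁶

2.573 × 10⁶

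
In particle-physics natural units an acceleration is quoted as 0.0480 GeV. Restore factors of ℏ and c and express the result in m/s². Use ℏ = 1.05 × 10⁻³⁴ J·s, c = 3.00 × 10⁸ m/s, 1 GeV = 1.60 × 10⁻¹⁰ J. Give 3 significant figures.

2.19 × 10³¹ m/s²

Acceleration is [L]/[T]² = c·[E]/ℏ.
1 GeV → c/ℏ × (1 GeV in J) = 4.57 × 10³² m/s².
Result: 0.0480 × 4.57 × 10³² = 2.19 × 10³¹ m/s².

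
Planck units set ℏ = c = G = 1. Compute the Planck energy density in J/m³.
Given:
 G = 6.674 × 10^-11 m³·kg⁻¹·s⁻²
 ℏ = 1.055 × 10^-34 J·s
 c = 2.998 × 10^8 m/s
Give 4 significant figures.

4.632 × 10^113 J/m³

Dimensional analysis gives u_P = c⁷/(ℏG²).
  = 2.177 × 10^59 / 4.699 × 10^-55
  = 4.632 × 10^113 J/m³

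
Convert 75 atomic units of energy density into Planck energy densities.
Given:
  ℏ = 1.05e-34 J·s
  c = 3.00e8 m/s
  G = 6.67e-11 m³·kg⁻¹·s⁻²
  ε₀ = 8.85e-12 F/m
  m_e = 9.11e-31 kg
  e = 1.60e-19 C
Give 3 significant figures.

4.83e-99

atomic unit of energy density: u_au = E_h/a₀³ = m_e⁴e¹⁰/((4πε₀)⁵ℏ⁸) = 3.01e13 J/m³
Planck energy density: u_P = c⁷/(ℏG²) = 4.68e113 J/m³
75 × 3.01e13 / 4.68e113 = 4.83e-99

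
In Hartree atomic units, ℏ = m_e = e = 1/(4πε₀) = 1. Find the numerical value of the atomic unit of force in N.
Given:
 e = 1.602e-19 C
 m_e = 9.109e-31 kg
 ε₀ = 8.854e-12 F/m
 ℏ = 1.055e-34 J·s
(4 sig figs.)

Dimensional analysis gives F_au = E_h/a₀ = m_e²e⁶/((4πε₀)³ℏ⁴).
E_h = 4.354e-18 J
a₀ = 5.297e-11 m
E_h/a₀ = 8.220e-8 N

8.220e-8 N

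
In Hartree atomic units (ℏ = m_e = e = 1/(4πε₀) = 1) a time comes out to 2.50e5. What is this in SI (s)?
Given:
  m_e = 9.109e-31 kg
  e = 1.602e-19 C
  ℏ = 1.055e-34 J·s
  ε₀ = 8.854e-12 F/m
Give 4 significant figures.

One atomic unit of time: τ_au = (4πε₀)²ℏ³/(m_e e⁴) = 2.423e-17 s.
2.50e5 × 2.423e-17 s = 6.057e-12 s

6.057e-12 s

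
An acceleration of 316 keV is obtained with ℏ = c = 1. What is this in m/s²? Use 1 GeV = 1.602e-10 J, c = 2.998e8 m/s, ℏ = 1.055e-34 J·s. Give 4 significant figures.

1.439e29 m/s²

Acceleration is [L]/[T]² = c·[E]/ℏ.
1 GeV → c/ℏ × (1 GeV in J) = 4.552e32 m/s².
Convert the energy scale: 316 keV = 3.16e-4 GeV.
Result: 3.16e-4 × 4.552e32 = 1.439e29 m/s².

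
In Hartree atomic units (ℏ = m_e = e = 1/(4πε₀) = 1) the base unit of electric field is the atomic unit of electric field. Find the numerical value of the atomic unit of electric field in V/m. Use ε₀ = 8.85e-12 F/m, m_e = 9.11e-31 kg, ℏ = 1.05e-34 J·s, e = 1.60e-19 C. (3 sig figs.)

5.20e11 V/m

E_au = E_h/(e a₀) = m_e²e⁵/((4πε₀)³ℏ⁴)
E_h = 4.38e-18 J
a₀ = 5.26e-11 m
E_h/(e·a₀) = 5.20e11 V/m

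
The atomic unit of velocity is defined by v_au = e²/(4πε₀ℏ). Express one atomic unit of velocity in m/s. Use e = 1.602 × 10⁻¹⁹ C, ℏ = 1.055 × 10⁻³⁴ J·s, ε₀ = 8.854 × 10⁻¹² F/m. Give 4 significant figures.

2.186 × 10⁶ m/s

v_au = e²/(4πε₀ℏ)
  = 2.566 × 10⁻³⁸ / 1.174 × 10⁻⁴⁴
  = 2.186 × 10⁶ m/s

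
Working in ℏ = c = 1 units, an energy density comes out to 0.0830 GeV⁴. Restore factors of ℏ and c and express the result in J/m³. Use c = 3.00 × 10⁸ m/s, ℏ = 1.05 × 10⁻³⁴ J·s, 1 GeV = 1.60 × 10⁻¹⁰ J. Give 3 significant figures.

[E]/[L]³ = [E]⁴/(ℏc)³; restore (ℏc)⁻³.
1 GeV⁴ → 1/(ℏc)³ × (1 GeV in J)⁴ = 2.10 × 10³⁷ J/m³.
Result: 0.0830 × 2.10 × 10³⁷ = 1.74 × 10³⁶ J/m³.

1.74 × 10³⁶ J/m³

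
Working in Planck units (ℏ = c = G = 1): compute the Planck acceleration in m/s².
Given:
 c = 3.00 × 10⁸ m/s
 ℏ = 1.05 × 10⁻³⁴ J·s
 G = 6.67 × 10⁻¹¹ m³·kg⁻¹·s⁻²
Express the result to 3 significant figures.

5.59 × 10⁵¹ m/s²

Dimensional analysis gives a_P = √(c⁷/(ℏG)).
  = √(3.12 × 10¹⁰³)
  = 5.59 × 10⁵¹ m/s²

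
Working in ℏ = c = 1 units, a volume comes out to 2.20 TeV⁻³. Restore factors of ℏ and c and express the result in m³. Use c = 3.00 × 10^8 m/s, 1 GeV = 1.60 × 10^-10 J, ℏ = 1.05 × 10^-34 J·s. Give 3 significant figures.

Volume is [L]³ = [E]⁻³·(ℏc)³.
1 GeV⁻³ → (ℏc)³ × (1 GeV in J)⁻³ = 7.63 × 10^-48 m³.
Convert the energy scale: 2.20 TeV⁻³ = 2.20 × 10^-9 GeV⁻³.
Result: 2.20 × 10^-9 × 7.63 × 10^-48 = 1.68 × 10^-56 m³.

1.68 × 10^-56 m³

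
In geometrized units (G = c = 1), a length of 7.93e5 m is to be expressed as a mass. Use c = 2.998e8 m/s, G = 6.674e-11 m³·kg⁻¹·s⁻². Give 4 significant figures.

1.068e33 kg

Length → mass via c²/G.
7.93e5 m × (c²/G) = 1.068e33 kg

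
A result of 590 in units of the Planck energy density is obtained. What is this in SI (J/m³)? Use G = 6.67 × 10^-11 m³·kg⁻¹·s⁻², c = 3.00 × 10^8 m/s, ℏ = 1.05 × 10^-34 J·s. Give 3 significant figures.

2.76 × 10^116 J/m³

One Planck energy density: u_P = c⁷/(ℏG²) = 4.68 × 10^113 J/m³.
590 × 4.68 × 10^113 J/m³ = 2.76 × 10^116 J/m³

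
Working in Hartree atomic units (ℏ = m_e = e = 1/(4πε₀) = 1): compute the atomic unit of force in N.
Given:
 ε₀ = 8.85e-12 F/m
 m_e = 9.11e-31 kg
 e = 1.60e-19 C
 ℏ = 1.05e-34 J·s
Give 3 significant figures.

8.33e-8 N

From ℏ = m_e = e = 1/(4πε₀) = 1 the force scale is F_au = E_h/a₀ = m_e²e⁶/((4πε₀)³ℏ⁴).
E_h = 4.38e-18 J
a₀ = 5.26e-11 m
E_h/a₀ = 8.33e-8 N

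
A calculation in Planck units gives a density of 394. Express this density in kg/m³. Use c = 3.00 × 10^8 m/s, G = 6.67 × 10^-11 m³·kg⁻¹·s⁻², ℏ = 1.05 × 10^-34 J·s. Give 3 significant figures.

2.05 × 10^99 kg/m³

One Planck density: ρ_P = c⁵/(ℏG²) = 5.20 × 10^96 kg/m³.
394 × 5.20 × 10^96 kg/m³ = 2.05 × 10^99 kg/m³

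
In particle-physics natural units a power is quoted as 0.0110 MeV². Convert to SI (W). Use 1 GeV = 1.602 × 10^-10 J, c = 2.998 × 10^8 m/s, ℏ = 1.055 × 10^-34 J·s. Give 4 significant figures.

2.676 × 10^6 W

Power is [E]/[T] = [E]²/ℏ.
1 GeV² → 1/ℏ × (1 GeV in J)² = 2.433 × 10^14 W.
Convert the energy scale: 0.0110 MeV² = 1.10 × 10^-8 GeV².
Result: 1.10 × 10^-8 × 2.433 × 10^14 = 2.676 × 10^6 W.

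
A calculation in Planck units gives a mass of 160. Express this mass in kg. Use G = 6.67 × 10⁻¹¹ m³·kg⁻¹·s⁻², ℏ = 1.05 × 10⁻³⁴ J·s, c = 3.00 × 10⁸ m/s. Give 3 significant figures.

3.48 × 10⁻⁶ kg

One Planck mass: m_P = √(ℏc/G) = 2.17 × 10⁻⁸ kg.
160 × 2.17 × 10⁻⁸ kg = 3.48 × 10⁻⁶ kg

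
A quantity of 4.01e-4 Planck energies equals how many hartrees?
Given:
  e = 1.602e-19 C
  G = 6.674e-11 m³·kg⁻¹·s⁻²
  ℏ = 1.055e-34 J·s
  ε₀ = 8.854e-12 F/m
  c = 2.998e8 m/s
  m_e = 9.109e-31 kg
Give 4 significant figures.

1.802e23

Planck energy: E_P = √(ℏc⁵/G) = 1.957e9 J
hartree: E_h = m_e e⁴/(4πε₀ℏ)² = 4.354e-18 J
4.01e-4 × 1.957e9 / 4.354e-18 = 1.802e23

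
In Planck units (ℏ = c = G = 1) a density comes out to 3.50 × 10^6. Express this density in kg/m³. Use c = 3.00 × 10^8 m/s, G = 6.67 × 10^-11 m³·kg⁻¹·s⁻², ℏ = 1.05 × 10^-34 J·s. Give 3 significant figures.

One Planck density: ρ_P = c⁵/(ℏG²) = 5.20 × 10^96 kg/m³.
3.50 × 10^6 × 5.20 × 10^96 kg/m³ = 1.82 × 10^103 kg/m³

1.82 × 10^103 kg/m³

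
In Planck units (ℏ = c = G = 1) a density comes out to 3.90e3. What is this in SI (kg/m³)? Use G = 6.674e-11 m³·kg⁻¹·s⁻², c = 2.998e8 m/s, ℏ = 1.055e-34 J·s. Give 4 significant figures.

One Planck density: ρ_P = c⁵/(ℏG²) = 5.154e96 kg/m³.
3.90e3 × 5.154e96 kg/m³ = 2.010e100 kg/m³

2.010e100 kg/m³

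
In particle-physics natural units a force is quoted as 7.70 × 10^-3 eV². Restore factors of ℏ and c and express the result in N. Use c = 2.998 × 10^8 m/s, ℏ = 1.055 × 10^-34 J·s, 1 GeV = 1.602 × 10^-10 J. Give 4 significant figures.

6.248 × 10^-15 N

Force is [E]/[L] = [E]²/(ℏc); restore (ℏc)⁻¹.
1 GeV² → 1/(ℏc) × (1 GeV in J)² = 8.114 × 10^5 N.
Convert the energy scale: 7.70 × 10^-3 eV² = 7.70 × 10^-21 GeV².
Result: 7.70 × 10^-21 × 8.114 × 10^5 = 6.248 × 10^-15 N.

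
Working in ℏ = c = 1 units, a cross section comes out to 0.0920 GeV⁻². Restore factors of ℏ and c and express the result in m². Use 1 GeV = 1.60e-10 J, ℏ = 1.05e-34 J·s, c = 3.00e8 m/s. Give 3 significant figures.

Area is [L]² = [E]⁻²·(ℏc)²; restore (ℏc)².
1 GeV⁻² → (ℏc)² × (1 GeV in J)⁻² = 3.88e-32 m².
Result: 0.0920 × 3.88e-32 = 3.57e-33 m².

3.57e-33 m²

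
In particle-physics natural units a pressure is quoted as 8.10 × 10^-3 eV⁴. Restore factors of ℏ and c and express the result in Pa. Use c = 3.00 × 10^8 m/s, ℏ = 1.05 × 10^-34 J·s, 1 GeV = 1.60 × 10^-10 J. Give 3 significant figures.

Pressure is [E]/[L]³ = [E]⁴/(ℏc)³.
1 GeV⁴ → 1/(ℏc)³ × (1 GeV in J)⁴ = 2.10 × 10^37 Pa.
Convert the energy scale: 8.10 × 10^-3 eV⁴ = 8.10 × 10^-39 GeV⁴.
Result: 8.10 × 10^-39 × 2.10 × 10^37 = 0.170 Pa.

0.170 Pa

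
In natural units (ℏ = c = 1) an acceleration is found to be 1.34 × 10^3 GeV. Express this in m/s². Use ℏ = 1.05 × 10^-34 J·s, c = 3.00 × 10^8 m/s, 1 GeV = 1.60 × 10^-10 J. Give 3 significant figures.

Acceleration is [L]/[T]² = c·[E]/ℏ.
1 GeV → c/ℏ × (1 GeV in J) = 4.57 × 10^32 m/s².
Result: 1.34 × 10^3 × 4.57 × 10^32 = 6.13 × 10^35 m/s².

6.13 × 10^35 m/s²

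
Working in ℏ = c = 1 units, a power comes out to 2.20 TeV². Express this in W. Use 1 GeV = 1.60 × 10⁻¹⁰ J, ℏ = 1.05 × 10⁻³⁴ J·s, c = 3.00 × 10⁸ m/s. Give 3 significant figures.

5.36 × 10²⁰ W

Power is [E]/[T] = [E]²/ℏ.
1 GeV² → 1/ℏ × (1 GeV in J)² = 2.44 × 10¹⁴ W.
Convert the energy scale: 2.20 TeV² = 2.20 × 10⁶ GeV².
Result: 2.20 × 10⁶ × 2.44 × 10¹⁴ = 5.36 × 10²⁰ W.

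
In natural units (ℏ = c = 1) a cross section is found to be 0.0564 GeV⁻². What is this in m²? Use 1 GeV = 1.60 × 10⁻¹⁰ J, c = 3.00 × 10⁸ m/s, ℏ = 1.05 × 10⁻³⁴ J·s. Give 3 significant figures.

2.19 × 10⁻³³ m²

Area is [L]² = [E]⁻²·(ℏc)²; restore (ℏc)².
1 GeV⁻² → (ℏc)² × (1 GeV in J)⁻² = 3.88 × 10⁻³² m².
Result: 0.0564 × 3.88 × 10⁻³² = 2.19 × 10⁻³³ m².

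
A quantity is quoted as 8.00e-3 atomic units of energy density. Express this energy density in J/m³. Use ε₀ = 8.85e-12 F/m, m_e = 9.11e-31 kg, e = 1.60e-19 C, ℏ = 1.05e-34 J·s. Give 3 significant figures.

One atomic unit of energy density: u_au = E_h/a₀³ = m_e⁴e¹⁰/((4πε₀)⁵ℏ⁸) = 3.01e13 J/m³.
8.00e-3 × 3.01e13 J/m³ = 2.41e11 J/m³

2.41e11 J/m³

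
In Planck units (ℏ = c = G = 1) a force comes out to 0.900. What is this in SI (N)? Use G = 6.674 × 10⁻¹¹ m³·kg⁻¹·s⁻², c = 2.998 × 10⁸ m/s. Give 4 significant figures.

1.089 × 10⁴⁴ N

One Planck force: F_P = c⁴/G = 1.210 × 10⁴⁴ N.
0.900 × 1.210 × 10⁴⁴ N = 1.089 × 10⁴⁴ N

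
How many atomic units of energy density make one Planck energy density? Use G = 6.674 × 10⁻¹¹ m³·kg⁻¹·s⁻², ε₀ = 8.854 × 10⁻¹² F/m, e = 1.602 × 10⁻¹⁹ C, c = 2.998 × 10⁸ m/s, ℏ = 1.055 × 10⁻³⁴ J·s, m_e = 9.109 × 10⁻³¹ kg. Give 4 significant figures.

Planck energy density: u_P = c⁷/(ℏG²) = 4.632 × 10¹¹³ J/m³
atomic unit of energy density: u_au = E_h/a₀³ = m_e⁴e¹⁰/((4πε₀)⁵ℏ⁸) = 2.929 × 10¹³ J/m³
ratio = 4.632 × 10¹¹³ / 2.929 × 10¹³ = 1.581 × 10¹⁰⁰

1.581 × 10¹⁰⁰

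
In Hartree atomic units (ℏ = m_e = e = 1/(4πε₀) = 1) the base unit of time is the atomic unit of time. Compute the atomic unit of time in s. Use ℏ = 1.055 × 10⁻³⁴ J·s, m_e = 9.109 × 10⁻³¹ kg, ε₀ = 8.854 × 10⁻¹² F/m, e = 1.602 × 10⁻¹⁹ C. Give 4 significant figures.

τ_au = (4πε₀)²ℏ³/(m_e e⁴)
E_h = 4.354 × 10⁻¹⁸ J
ℏ/E_h = 2.423 × 10⁻¹⁷ s

2.423 × 10⁻¹⁷ s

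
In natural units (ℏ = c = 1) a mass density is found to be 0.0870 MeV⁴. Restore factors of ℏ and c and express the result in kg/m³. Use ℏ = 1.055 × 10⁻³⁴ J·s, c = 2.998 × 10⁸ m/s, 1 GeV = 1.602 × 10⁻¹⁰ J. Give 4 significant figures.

Mass density is [E]/(c²[L]³) = [E]⁴/(ℏ³c⁵).
1 GeV⁴ → 1/(ℏ³c⁵) × (1 GeV in J)⁴ = 2.316 × 10²⁰ kg/m³.
Convert the energy scale: 0.0870 MeV⁴ = 8.70 × 10⁻¹⁴ GeV⁴.
Result: 8.70 × 10⁻¹⁴ × 2.316 × 10²⁰ = 2.015 × 10⁷ kg/m³.

2.015 × 10⁷ kg/m³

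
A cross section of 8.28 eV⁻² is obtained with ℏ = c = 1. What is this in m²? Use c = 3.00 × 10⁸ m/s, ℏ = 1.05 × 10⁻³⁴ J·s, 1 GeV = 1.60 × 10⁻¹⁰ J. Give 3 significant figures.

Area is [L]² = [E]⁻²·(ℏc)²; restore (ℏc)².
1 GeV⁻² → (ℏc)² × (1 GeV in J)⁻² = 3.88 × 10⁻³² m².
Convert the energy scale: 8.28 eV⁻² = 8.28 × 10¹⁸ GeV⁻².
Result: 8.28 × 10¹⁸ × 3.88 × 10⁻³² = 3.21 × 10⁻¹³ m².

3.21 × 10⁻¹³ m²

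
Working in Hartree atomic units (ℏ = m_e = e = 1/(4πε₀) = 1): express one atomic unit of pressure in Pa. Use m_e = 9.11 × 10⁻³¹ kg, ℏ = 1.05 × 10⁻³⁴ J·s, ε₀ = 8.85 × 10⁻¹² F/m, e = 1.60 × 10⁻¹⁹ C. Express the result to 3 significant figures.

Dimensional analysis gives P_au = E_h/a₀³ = m_e⁴e¹⁰/((4πε₀)⁵ℏ⁸).
E_h = 4.38 × 10⁻¹⁸ J
a₀ = 5.26 × 10⁻¹¹ m
E_h/a₀³ = 3.01 × 10¹³ Pa

3.01 × 10¹³ Pa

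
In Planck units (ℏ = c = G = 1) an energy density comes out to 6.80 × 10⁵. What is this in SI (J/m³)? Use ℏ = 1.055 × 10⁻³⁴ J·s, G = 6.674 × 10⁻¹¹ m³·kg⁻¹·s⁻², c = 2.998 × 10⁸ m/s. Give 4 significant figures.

3.150 × 10¹¹⁹ J/m³

One Planck energy density: u_P = c⁷/(ℏG²) = 4.632 × 10¹¹³ J/m³.
6.80 × 10⁵ × 4.632 × 10¹¹³ J/m³ = 3.150 × 10¹¹⁹ J/m³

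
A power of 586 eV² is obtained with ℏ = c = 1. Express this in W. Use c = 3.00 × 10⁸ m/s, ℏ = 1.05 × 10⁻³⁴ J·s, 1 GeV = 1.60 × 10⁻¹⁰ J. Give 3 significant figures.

0.143 W

Power is [E]/[T] = [E]²/ℏ.
1 GeV² → 1/ℏ × (1 GeV in J)² = 2.44 × 10¹⁴ W.
Convert the energy scale: 586 eV² = 5.86 × 10⁻¹⁶ GeV².
Result: 5.86 × 10⁻¹⁶ × 2.44 × 10¹⁴ = 0.143 W.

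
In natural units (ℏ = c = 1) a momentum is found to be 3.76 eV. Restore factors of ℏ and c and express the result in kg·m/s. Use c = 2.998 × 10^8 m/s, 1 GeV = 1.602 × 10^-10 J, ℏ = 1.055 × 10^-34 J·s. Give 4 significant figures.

Momentum is [E]/c; divide by c.
1 GeV → 1/c × (1 GeV in J) = 5.344 × 10^-19 kg·m/s.
Convert the energy scale: 3.76 eV = 3.76 × 10^-9 GeV.
Result: 3.76 × 10^-9 × 5.344 × 10^-19 = 2.009 × 10^-27 kg·m/s.

2.009 × 10^-27 kg·m/s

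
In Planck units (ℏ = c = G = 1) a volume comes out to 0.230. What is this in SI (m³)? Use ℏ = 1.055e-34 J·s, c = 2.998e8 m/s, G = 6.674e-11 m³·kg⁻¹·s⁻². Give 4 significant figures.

9.715e-106 m³

One Planck volume: V_P = (ℏG/c³)^(3/2) = 4.224e-105 m³.
0.230 × 4.224e-105 m³ = 9.715e-106 m³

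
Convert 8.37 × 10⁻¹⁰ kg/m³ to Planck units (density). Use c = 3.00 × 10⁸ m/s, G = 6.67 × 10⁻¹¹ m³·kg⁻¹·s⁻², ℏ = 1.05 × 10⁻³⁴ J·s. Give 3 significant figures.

Planck density: ρ_P = c⁵/(ℏG²) = 5.20 × 10⁹⁶ kg/m³.
8.37 × 10⁻¹⁰ / 5.20 × 10⁹⁶ = 1.61 × 10⁻¹⁰⁶

1.61 × 10⁻¹⁰⁶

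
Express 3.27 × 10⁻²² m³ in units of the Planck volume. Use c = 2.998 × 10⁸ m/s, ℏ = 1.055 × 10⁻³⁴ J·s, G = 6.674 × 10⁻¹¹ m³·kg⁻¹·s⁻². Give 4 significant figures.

Planck volume: V_P = (ℏG/c³)^(3/2) = 4.224 × 10⁻¹⁰⁵ m³.
3.27 × 10⁻²² / 4.224 × 10⁻¹⁰⁵ = 7.742 × 10⁸²

7.742 × 10⁸²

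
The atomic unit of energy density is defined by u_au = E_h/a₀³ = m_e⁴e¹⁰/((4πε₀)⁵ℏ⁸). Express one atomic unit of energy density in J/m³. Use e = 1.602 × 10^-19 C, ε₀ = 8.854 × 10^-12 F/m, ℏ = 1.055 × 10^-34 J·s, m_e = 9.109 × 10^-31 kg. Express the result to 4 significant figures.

u_au = E_h/a₀³ = m_e⁴e¹⁰/((4πε₀)⁵ℏ⁸)
E_h = 4.354 × 10^-18 J
a₀ = 5.297 × 10^-11 m
E_h/a₀³ = 2.929 × 10^13 J/m³

2.929 × 10^13 J/m³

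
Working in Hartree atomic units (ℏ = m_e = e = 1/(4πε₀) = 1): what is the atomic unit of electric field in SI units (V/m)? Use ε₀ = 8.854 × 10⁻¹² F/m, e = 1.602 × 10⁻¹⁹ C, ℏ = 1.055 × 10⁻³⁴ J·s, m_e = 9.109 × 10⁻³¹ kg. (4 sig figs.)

Dimensional analysis gives E_au = E_h/(e a₀) = m_e²e⁵/((4πε₀)³ℏ⁴).
E_h = 4.354 × 10⁻¹⁸ J
a₀ = 5.297 × 10⁻¹¹ m
E_h/(e·a₀) = 5.131 × 10¹¹ V/m

5.131 × 10¹¹ V/m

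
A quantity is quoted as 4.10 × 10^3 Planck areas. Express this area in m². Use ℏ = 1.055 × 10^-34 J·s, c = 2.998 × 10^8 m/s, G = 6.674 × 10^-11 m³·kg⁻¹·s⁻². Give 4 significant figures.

1.071 × 10^-66 m²

One Planck area: A_P = ℏG/c³ = 2.613 × 10^-70 m².
4.10 × 10^3 × 2.613 × 10^-70 m² = 1.071 × 10^-66 m²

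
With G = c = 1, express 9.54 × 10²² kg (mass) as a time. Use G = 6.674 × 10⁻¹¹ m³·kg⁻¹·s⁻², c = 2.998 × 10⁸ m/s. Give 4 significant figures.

Mass → time via G/c³.
9.54 × 10²² kg × (G/c³) = 2.363 × 10⁻¹³ s

2.363 × 10⁻¹³ s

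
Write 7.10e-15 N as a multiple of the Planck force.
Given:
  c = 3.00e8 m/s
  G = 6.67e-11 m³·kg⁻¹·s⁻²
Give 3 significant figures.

Planck force: F_P = c⁴/G = 1.21e44 N.
7.10e-15 / 1.21e44 = 5.85e-59

5.85e-59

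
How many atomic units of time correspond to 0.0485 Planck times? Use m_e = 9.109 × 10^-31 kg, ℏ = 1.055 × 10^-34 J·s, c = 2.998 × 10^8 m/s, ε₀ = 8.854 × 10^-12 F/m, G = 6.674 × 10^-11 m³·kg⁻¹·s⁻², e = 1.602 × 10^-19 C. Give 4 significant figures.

Planck time: t_P = √(ℏG/c⁵) = 5.392 × 10^-44 s
atomic unit of time: τ_au = (4πε₀)²ℏ³/(m_e e⁴) = 2.423 × 10^-17 s
0.0485 × 5.392 × 10^-44 / 2.423 × 10^-17 = 1.079 × 10^-28

1.079 × 10^-28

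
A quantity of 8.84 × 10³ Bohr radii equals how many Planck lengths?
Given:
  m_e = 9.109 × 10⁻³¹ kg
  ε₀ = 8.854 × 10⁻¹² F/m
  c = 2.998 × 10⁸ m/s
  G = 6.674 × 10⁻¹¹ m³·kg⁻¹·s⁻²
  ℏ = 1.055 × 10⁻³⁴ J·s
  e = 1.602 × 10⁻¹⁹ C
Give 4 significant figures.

2.897 × 10²⁸

Bohr radius: a₀ = 4πε₀ℏ²/(m_e e²) = 5.297 × 10⁻¹¹ m
Planck length: ℓ_P = √(ℏG/c³) = 1.616 × 10⁻³⁵ m
8.84 × 10³ × 5.297 × 10⁻¹¹ / 1.616 × 10⁻³⁵ = 2.897 × 10²⁸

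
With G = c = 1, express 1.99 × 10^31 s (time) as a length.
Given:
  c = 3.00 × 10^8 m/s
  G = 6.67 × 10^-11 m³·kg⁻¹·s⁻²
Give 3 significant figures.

5.97 × 10^39 m

Time → length via c.
1.99 × 10^31 s × (c) = 5.97 × 10^39 m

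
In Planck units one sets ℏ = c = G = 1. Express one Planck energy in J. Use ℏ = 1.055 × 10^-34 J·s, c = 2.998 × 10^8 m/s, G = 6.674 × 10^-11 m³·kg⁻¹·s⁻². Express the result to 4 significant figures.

1.957 × 10^9 J

E_P = √(ℏc⁵/G)
  = √(3.828 × 10^18)
  = 1.957 × 10^9 J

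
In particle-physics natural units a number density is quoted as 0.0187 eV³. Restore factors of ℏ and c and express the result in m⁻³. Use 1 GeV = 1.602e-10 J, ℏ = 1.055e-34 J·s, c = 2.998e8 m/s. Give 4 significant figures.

Number density is [L]⁻³ = [E]³/(ℏc)³.
1 GeV³ → 1/(ℏc)³ × (1 GeV in J)³ = 1.299e47 m⁻³.
Convert the energy scale: 0.0187 eV³ = 1.87e-29 GeV³.
Result: 1.87e-29 × 1.299e47 = 2.430e18 m⁻³.

2.430e18 m⁻³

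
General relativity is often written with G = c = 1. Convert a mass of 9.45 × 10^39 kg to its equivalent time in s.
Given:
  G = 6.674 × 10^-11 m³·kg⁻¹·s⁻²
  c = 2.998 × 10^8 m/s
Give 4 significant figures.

2.341 × 10^4 s

Mass → time via G/c³.
9.45 × 10^39 kg × (G/c³) = 2.341 × 10^4 s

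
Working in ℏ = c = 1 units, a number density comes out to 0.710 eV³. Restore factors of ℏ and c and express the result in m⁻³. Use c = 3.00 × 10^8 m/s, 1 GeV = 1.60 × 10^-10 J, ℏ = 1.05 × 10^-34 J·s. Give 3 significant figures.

9.30 × 10^19 m⁻³

Number density is [L]⁻³ = [E]³/(ℏc)³.
1 GeV³ → 1/(ℏc)³ × (1 GeV in J)³ = 1.31 × 10^47 m⁻³.
Convert the energy scale: 0.710 eV³ = 7.10 × 10^-28 GeV³.
Result: 7.10 × 10^-28 × 1.31 × 10^47 = 9.30 × 10^19 m⁻³.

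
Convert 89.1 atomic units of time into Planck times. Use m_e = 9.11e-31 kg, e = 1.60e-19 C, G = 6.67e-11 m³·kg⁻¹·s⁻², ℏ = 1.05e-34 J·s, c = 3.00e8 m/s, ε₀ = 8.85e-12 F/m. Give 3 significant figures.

atomic unit of time: τ_au = (4πε₀)²ℏ³/(m_e e⁴) = 2.40e-17 s
Planck time: t_P = √(ℏG/c⁵) = 5.37e-44 s
89.1 × 2.40e-17 / 5.37e-44 = 3.98e28

3.98e28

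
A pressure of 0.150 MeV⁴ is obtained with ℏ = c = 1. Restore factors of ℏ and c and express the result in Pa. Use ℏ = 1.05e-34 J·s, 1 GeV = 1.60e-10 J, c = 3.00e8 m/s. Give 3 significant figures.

Pressure is [E]/[L]³ = [E]⁴/(ℏc)³.
1 GeV⁴ → 1/(ℏc)³ × (1 GeV in J)⁴ = 2.10e37 Pa.
Convert the energy scale: 0.150 MeV⁴ = 1.50e-13 GeV⁴.
Result: 1.50e-13 × 2.10e37 = 3.15e24 Pa.

3.15e24 Pa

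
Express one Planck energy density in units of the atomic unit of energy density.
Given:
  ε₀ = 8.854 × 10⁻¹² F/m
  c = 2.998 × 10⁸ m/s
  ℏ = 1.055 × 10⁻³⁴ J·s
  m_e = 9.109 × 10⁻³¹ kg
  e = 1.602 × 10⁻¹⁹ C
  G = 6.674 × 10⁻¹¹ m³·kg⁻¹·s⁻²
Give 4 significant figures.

1.581 × 10¹⁰⁰

Planck energy density: u_P = c⁷/(ℏG²) = 4.632 × 10¹¹³ J/m³
atomic unit of energy density: u_au = E_h/a₀³ = m_e⁴e¹⁰/((4πε₀)⁵ℏ⁸) = 2.929 × 10¹³ J/m³
ratio = 4.632 × 10¹¹³ / 2.929 × 10¹³ = 1.581 × 10¹⁰⁰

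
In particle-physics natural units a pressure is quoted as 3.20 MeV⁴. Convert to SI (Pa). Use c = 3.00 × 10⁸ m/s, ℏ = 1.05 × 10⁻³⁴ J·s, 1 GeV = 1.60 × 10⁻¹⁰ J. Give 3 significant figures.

6.71 × 10²⁵ Pa

Pressure is [E]/[L]³ = [E]⁴/(ℏc)³.
1 GeV⁴ → 1/(ℏc)³ × (1 GeV in J)⁴ = 2.10 × 10³⁷ Pa.
Convert the energy scale: 3.20 MeV⁴ = 3.20 × 10⁻¹² GeV⁴.
Result: 3.20 × 10⁻¹² × 2.10 × 10³⁷ = 6.71 × 10²⁵ Pa.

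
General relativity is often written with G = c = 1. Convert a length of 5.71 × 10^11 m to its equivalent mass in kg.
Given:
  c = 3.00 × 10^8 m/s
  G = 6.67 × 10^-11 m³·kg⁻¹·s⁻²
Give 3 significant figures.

Length → mass via c²/G.
5.71 × 10^11 m × (c²/G) = 7.70 × 10^38 kg

7.70 × 10^38 kg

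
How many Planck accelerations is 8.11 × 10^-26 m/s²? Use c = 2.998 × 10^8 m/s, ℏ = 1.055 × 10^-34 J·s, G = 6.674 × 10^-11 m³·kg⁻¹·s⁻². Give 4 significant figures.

1.459 × 10^-77

Planck acceleration: a_P = √(c⁷/(ℏG)) = 5.560 × 10^51 m/s².
8.11 × 10^-26 / 5.560 × 10^51 = 1.459 × 10^-77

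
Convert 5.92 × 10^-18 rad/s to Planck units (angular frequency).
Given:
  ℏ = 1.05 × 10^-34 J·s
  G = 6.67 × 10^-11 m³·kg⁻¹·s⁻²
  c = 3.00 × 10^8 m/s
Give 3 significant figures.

3.18 × 10^-61

Planck angular frequency: ω_P = √(c⁵/(ℏG)) = 1.86 × 10^43 rad/s.
5.92 × 10^-18 / 1.86 × 10^43 = 3.18 × 10^-61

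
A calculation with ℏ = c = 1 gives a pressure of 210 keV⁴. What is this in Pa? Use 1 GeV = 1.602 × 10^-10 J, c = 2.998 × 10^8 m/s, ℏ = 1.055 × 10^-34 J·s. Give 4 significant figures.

Pressure is [E]/[L]³ = [E]⁴/(ℏc)³.
1 GeV⁴ → 1/(ℏc)³ × (1 GeV in J)⁴ = 2.082 × 10^37 Pa.
Convert the energy scale: 210 keV⁴ = 2.10 × 10^-22 GeV⁴.
Result: 2.10 × 10^-22 × 2.082 × 10^37 = 4.371 × 10^15 Pa.

4.371 × 10^15 Pa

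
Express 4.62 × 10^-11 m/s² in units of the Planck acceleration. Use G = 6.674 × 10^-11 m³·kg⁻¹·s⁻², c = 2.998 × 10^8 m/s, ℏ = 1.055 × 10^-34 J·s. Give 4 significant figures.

Planck acceleration: a_P = √(c⁷/(ℏG)) = 5.560 × 10^51 m/s².
4.62 × 10^-11 / 5.560 × 10^51 = 8.309 × 10^-63

8.309 × 10^-63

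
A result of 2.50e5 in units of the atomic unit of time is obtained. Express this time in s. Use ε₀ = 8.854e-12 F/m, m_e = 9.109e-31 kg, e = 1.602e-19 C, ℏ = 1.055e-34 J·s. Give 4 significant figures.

One atomic unit of time: τ_au = (4πε₀)²ℏ³/(m_e e⁴) = 2.423e-17 s.
2.50e5 × 2.423e-17 s = 6.057e-12 s

6.057e-12 s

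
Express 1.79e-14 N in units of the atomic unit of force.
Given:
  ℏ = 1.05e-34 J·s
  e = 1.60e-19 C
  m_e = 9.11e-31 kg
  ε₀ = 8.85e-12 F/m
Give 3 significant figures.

atomic unit of force: F_au = E_h/a₀ = m_e²e⁶/((4πε₀)³ℏ⁴) = 8.33e-8 N.
1.79e-14 / 8.33e-8 = 2.15e-7

2.15e-7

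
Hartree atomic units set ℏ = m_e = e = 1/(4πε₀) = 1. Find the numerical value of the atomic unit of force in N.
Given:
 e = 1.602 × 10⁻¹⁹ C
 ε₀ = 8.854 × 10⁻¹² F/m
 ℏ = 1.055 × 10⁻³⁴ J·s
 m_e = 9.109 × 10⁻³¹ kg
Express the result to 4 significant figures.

8.220 × 10⁻⁸ N

The unique combination of the constants set to 1 with dimensions of force is F_au = E_h/a₀ = m_e²e⁶/((4πε₀)³ℏ⁴).
E_h = 4.354 × 10⁻¹⁸ J
a₀ = 5.297 × 10⁻¹¹ m
E_h/a₀ = 8.220 × 10⁻⁸ N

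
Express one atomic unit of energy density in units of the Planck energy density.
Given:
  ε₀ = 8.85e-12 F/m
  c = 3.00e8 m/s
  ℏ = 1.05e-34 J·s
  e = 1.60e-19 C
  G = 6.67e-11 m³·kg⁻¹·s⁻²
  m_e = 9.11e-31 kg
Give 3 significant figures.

atomic unit of energy density: u_au = E_h/a₀³ = m_e⁴e¹⁰/((4πε₀)⁵ℏ⁸) = 3.01e13 J/m³
Planck energy density: u_P = c⁷/(ℏG²) = 4.68e113 J/m³
ratio = 3.01e13 / 4.68e113 = 6.44e-101

6.44e-101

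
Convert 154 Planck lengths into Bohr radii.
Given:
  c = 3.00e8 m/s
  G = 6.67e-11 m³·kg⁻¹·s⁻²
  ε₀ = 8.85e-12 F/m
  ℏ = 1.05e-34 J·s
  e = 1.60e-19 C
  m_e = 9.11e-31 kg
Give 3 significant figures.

Planck length: ℓ_P = √(ℏG/c³) = 1.61e-35 m
Bohr radius: a₀ = 4πε₀ℏ²/(m_e e²) = 5.26e-11 m
154 × 1.61e-35 / 5.26e-11 = 4.72e-23

4.72e-23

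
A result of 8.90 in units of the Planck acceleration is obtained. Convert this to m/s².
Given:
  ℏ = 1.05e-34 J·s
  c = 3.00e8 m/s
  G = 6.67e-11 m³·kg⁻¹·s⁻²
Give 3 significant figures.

One Planck acceleration: a_P = √(c⁷/(ℏG)) = 5.59e51 m/s².
8.90 × 5.59e51 m/s² = 4.97e52 m/s²

4.97e52 m/s²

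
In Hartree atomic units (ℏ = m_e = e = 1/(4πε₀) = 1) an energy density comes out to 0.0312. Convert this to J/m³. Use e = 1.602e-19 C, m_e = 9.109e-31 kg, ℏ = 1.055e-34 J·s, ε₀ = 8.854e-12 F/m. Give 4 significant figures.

9.139e11 J/m³

One atomic unit of energy density: u_au = E_h/a₀³ = m_e⁴e¹⁰/((4πε₀)⁵ℏ⁸) = 2.929e13 J/m³.
0.0312 × 2.929e13 J/m³ = 9.139e11 J/m³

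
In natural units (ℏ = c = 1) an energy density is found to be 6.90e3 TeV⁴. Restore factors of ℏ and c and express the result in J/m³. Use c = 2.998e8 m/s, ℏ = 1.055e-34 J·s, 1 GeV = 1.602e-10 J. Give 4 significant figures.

[E]/[L]³ = [E]⁴/(ℏc)³; restore (ℏc)⁻³.
1 GeV⁴ → 1/(ℏc)³ × (1 GeV in J)⁴ = 2.082e37 J/m³.
Convert the energy scale: 6.90e3 TeV⁴ = 6.90e15 GeV⁴.
Result: 6.90e15 × 2.082e37 = 1.436e53 J/m³.

1.436e53 J/m³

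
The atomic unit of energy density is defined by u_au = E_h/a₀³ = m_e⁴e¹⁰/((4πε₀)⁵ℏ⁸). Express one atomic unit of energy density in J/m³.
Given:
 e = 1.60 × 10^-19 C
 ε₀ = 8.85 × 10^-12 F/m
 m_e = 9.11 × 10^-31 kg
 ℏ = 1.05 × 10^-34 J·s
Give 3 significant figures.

3.01 × 10^13 J/m³

u_au = E_h/a₀³ = m_e⁴e¹⁰/((4πε₀)⁵ℏ⁸)
E_h = 4.38 × 10^-18 J
a₀ = 5.26 × 10^-11 m
E_h/a₀³ = 3.01 × 10^13 J/m³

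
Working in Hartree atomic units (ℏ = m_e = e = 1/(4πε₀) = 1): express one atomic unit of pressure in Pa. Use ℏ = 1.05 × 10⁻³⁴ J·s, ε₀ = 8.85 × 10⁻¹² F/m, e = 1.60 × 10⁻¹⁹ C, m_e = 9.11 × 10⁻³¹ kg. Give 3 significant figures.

3.01 × 10¹³ Pa

From ℏ = m_e = e = 1/(4πε₀) = 1 the pressure scale is P_au = E_h/a₀³ = m_e⁴e¹⁰/((4πε₀)⁵ℏ⁸).
E_h = 4.38 × 10⁻¹⁸ J
a₀ = 5.26 × 10⁻¹¹ m
E_h/a₀³ = 3.01 × 10¹³ Pa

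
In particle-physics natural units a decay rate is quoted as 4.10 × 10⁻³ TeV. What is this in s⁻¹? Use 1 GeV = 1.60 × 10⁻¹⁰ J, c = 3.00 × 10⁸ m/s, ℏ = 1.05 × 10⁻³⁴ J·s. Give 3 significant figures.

A rate is [E]/ℏ; divide by ℏ.
1 GeV → 1/ℏ × (1 GeV in J) = 1.52 × 10²⁴ s⁻¹.
Convert the energy scale: 4.10 × 10⁻³ TeV = 4.10 GeV.
Result: 4.10 × 1.52 × 10²⁴ = 6.25 × 10²⁴ s⁻¹.

6.25 × 10²⁴ s⁻¹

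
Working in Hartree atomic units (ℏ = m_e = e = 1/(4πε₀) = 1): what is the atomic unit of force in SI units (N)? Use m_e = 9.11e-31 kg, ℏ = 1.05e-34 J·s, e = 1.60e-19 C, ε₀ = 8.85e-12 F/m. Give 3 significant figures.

8.33e-8 N

From ℏ = m_e = e = 1/(4πε₀) = 1 the force scale is F_au = E_h/a₀ = m_e²e⁶/((4πε₀)³ℏ⁴).
E_h = 4.38e-18 J
a₀ = 5.26e-11 m
E_h/a₀ = 8.33e-8 N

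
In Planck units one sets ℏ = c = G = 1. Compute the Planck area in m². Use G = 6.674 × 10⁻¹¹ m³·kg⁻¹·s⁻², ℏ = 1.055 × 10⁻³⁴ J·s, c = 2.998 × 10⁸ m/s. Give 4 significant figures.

A_P = ℏG/c³
  = 7.041 × 10⁻⁴⁵ / 2.695 × 10²⁵
  = 2.613 × 10⁻⁷⁰ m²

2.613 × 10⁻⁷⁰ m²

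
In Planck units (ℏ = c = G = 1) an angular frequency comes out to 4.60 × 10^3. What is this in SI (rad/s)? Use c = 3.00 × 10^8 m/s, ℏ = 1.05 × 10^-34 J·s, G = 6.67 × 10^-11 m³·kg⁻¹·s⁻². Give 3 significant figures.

One Planck angular frequency: ω_P = √(c⁵/(ℏG)) = 1.86 × 10^43 rad/s.
4.60 × 10^3 × 1.86 × 10^43 rad/s = 8.57 × 10^46 rad/s

8.57 × 10^46 rad/s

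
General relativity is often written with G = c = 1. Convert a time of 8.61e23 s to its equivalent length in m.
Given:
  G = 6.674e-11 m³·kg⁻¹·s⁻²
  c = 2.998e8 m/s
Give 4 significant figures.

Time → length via c.
8.61e23 s × (c) = 2.581e32 m

2.581e32 m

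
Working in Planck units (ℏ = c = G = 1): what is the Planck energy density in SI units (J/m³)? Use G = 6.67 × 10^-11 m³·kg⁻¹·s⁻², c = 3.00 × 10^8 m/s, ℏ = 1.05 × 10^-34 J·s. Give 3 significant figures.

4.68 × 10^113 J/m³

Dimensional analysis gives u_P = c⁷/(ℏG²).
  = 2.19 × 10^59 / 4.67 × 10^-55
  = 4.68 × 10^113 J/m³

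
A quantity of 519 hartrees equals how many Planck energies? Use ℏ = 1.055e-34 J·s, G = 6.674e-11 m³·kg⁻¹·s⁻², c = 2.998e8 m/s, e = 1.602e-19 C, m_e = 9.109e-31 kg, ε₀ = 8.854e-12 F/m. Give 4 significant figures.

1.155e-24

hartree: E_h = m_e e⁴/(4πε₀ℏ)² = 4.354e-18 J
Planck energy: E_P = √(ℏc⁵/G) = 1.957e9 J
519 × 4.354e-18 / 1.957e9 = 1.155e-24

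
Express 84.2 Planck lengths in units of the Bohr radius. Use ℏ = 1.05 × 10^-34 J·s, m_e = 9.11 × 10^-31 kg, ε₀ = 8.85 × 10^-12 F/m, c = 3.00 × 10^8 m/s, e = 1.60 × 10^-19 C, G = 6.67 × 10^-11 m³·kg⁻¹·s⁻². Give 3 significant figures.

2.58 × 10^-23

Planck length: ℓ_P = √(ℏG/c³) = 1.61 × 10^-35 m
Bohr radius: a₀ = 4πε₀ℏ²/(m_e e²) = 5.26 × 10^-11 m
84.2 × 1.61 × 10^-35 / 5.26 × 10^-11 = 2.58 × 10^-23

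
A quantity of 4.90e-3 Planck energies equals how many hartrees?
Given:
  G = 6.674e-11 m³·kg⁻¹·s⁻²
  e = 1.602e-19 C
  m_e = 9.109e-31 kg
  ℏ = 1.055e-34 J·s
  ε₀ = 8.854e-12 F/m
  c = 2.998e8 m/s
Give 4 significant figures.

Planck energy: E_P = √(ℏc⁵/G) = 1.957e9 J
hartree: E_h = m_e e⁴/(4πε₀ℏ)² = 4.354e-18 J
4.90e-3 × 1.957e9 / 4.354e-18 = 2.202e24

2.202e24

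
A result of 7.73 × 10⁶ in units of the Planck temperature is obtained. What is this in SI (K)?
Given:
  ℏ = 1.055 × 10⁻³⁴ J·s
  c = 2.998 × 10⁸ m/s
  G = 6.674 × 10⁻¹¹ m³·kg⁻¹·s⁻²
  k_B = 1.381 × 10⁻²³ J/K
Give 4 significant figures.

1.095 × 10³⁹ K

One Planck temperature: T_P = √(ℏc⁵/G) / k_B = 1.417 × 10³² K.
7.73 × 10⁶ × 1.417 × 10³² K = 1.095 × 10³⁹ K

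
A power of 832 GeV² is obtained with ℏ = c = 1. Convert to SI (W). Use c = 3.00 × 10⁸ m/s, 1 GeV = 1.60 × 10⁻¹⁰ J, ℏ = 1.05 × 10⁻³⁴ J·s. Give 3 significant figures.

Power is [E]/[T] = [E]²/ℏ.
1 GeV² → 1/ℏ × (1 GeV in J)² = 2.44 × 10¹⁴ W.
Result: 832 × 2.44 × 10¹⁴ = 2.03 × 10¹⁷ W.

2.03 × 10¹⁷ W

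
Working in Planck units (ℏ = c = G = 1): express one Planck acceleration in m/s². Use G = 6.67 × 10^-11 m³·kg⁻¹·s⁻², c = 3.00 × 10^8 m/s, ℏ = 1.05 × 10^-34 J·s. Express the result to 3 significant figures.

Dimensional analysis gives a_P = √(c⁷/(ℏG)).
  = √(3.12 × 10^103)
  = 5.59 × 10^51 m/s²

5.59 × 10^51 m/s²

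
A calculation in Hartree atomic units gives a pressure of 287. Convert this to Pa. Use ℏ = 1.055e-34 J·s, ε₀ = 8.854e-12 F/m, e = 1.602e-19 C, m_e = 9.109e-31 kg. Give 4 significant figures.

One atomic unit of pressure: P_au = E_h/a₀³ = m_e⁴e¹⁰/((4πε₀)⁵ℏ⁸) = 2.929e13 Pa.
287 × 2.929e13 Pa = 8.407e15 Pa

8.407e15 Pa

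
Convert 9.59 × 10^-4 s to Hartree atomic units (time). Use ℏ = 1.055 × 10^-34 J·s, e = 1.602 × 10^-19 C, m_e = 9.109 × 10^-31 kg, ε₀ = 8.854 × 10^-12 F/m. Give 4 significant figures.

3.958 × 10^13

atomic unit of time: τ_au = (4πε₀)²ℏ³/(m_e e⁴) = 2.423 × 10^-17 s.
9.59 × 10^-4 / 2.423 × 10^-17 = 3.958 × 10^13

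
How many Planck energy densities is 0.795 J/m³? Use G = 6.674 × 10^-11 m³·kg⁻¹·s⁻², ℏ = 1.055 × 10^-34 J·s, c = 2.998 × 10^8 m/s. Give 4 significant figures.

Planck energy density: u_P = c⁷/(ℏG²) = 4.632 × 10^113 J/m³.
0.795 / 4.632 × 10^113 = 1.716 × 10^-114

1.716 × 10^-114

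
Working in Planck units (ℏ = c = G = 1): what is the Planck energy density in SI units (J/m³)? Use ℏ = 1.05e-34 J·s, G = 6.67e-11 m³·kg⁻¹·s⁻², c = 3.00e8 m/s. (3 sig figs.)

4.68e113 J/m³

From ℏ = c = G = 1 the energy density scale is u_P = c⁷/(ℏG²).
  = 2.19e59 / 4.67e-55
  = 4.68e113 J/m³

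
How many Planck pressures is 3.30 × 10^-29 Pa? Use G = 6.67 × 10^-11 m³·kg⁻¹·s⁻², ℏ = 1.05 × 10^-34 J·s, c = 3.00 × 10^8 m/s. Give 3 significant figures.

Planck pressure: p_P = c⁷/(ℏG²) = 4.68 × 10^113 Pa.
3.30 × 10^-29 / 4.68 × 10^113 = 7.05 × 10^-143

7.05 × 10^-143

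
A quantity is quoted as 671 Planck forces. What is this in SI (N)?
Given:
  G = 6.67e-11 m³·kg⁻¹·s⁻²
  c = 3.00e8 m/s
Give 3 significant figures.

One Planck force: F_P = c⁴/G = 1.21e44 N.
671 × 1.21e44 N = 8.15e46 N

8.15e46 N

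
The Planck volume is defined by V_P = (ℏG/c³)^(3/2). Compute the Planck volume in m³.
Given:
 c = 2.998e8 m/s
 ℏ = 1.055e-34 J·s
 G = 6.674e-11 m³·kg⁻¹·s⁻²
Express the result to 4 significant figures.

V_P = (ℏG/c³)^(3/2)
  = √(1.784e-209)
  = 4.224e-105 m³

4.224e-105 m³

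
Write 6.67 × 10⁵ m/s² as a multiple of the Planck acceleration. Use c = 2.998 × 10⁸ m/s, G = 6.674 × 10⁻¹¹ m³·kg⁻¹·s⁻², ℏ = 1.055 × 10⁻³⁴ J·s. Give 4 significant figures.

Planck acceleration: a_P = √(c⁷/(ℏG)) = 5.560 × 10⁵¹ m/s².
6.67 × 10⁵ / 5.560 × 10⁵¹ = 1.200 × 10⁻⁴⁶

1.200 × 10⁻⁴⁶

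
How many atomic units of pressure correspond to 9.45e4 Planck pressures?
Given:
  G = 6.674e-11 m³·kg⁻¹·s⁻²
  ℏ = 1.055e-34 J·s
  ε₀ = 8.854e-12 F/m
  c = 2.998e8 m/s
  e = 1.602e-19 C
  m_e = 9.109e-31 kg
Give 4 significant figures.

1.494e105

Planck pressure: p_P = c⁷/(ℏG²) = 4.632e113 Pa
atomic unit of pressure: P_au = E_h/a₀³ = m_e⁴e¹⁰/((4πε₀)⁵ℏ⁸) = 2.929e13 Pa
9.45e4 × 4.632e113 / 2.929e13 = 1.494e105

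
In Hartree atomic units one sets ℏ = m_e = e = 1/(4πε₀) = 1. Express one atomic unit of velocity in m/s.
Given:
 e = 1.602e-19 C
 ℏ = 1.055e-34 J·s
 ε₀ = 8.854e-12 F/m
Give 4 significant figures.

v_au = e²/(4πε₀ℏ)
  = 2.566e-38 / 1.174e-44
  = 2.186e6 m/s

2.186e6 m/s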